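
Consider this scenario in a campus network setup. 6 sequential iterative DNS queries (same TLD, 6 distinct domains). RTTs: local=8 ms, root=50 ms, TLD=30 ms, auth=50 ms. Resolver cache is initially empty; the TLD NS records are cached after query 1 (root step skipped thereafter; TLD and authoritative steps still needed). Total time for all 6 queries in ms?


Lookup 1 (cold cache): local + root + TLD + auth = 8 + 50 + 30 + 50 = 138 ms
Lookups 2..6 (TLD NS cached -> skip root; new domain -> still ask TLD and auth): local + TLD + auth = 8 + 30 + 50 = 88 ms each
Remaining 5 lookups: 5 * 88 = 440 ms
Total = 138 + 440 = 578 ms

578


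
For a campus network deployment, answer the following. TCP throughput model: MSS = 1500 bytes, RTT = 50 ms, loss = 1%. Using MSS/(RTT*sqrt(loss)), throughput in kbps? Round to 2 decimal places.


Given: MSS = 1500 bytes, RTT = 50 ms, loss = 1%
RTT in seconds = 50 / 1000 = 0.05
Loss rate = 1% = 0.01
sqrt(loss) = sqrt(0.01) = 0.1
Throughput (bytes/s) = 1500 / (0.05 * 0.1) = 300000.0000
Throughput (kbps) = 300000.0000 * 8 / 1000 = 2400.000000 -> 2400.00 kbps (2 dp)

2400.00


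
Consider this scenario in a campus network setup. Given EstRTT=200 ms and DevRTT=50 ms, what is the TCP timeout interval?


Given: EstRTT = 200 ms, DevRTT = 50 ms
Timeout = EstRTT + 4 * DevRTT
4 * DevRTT = 4 * 50 = 200
Timeout = 200 + 200 = 400 ms

400


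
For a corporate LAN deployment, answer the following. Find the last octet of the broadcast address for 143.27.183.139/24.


Given: IP = 143.27.183.139, prefix = /24
Host bits = 32 - 24 = 8
Network last octet = 139 AND mask = 0
Host part size = 2^8 - 1 = 255
Broadcast last octet = 0 OR 255 = 255

255


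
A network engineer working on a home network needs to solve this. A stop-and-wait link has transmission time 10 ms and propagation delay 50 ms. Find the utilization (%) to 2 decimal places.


Given: Ttrans = 10 ms, Tprop = 50 ms
RTT = 2 * Tprop = 2 * 50 = 100 ms
U = Ttrans / (Ttrans + RTT)
U = 10 / (10 + 100)
U = 10 / 110 = 0.090909
U% = 9.09%

9.09


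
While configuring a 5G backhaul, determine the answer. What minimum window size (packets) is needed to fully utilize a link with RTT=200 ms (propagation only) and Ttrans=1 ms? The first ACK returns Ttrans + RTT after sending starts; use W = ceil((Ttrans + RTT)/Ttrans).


Given: Ttrans = 1 ms, RTT = 200 ms (= 2 * Tprop, Tprop = 100 ms)
Time until first ACK returns = Ttrans + RTT = 1 + 200 = 201 ms
Need W * Ttrans >= Ttrans + RTT  ->  W >= (Ttrans + RTT) / Ttrans
(Ttrans + RTT) / Ttrans = 201 / 1 = 201
W_min = ceil(201) = 201

201


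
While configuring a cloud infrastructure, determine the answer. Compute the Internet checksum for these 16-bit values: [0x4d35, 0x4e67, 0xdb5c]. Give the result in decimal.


Given words: [0x4d35, 0x4e67, 0xdb5c]
Step 1: Sum all words
Raw sum = 19765 + 20071 + 56156 = 95992
Step 2: Fold carry: (30456 + 1) = 30457
One's complement = ~30457 & 0xFFFF = 35078

35078


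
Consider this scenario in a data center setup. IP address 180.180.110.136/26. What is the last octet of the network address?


Given: IP = 180.180.110.136, prefix = /26
Subnet mask = 255.255.255.192
Last octet of IP: 136
Last octet of mask: 192
Network last octet = 136 AND 192 = 128

128


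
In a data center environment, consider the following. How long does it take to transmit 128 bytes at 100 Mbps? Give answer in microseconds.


Given: packet = 128 bytes, bandwidth = 100 Mbps
Packet in bits = 128 * 8 = 1024 bits
Bandwidth = 100 * 10^6 = 100000000 bps
Time = 1024 / 100000000 seconds
Time in us = 1024 * 10^6 / 100000000 = 10.24

10.24


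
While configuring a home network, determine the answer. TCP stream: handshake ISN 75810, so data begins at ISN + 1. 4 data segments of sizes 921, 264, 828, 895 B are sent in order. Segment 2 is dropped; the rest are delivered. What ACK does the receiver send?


SYN uses sequence number 75810; first data byte = ISN + 1 = 75811.
Segment 1: SEQ = 75811, len = 921 B, covers [75811, 76731]
Segment 2: SEQ = 76732, len = 264 B, covers [76732, 76995] [LOST]
Segment 3: SEQ = 76996, len = 828 B, covers [76996, 77823]
Segment 4: SEQ = 77824, len = 895 B, covers [77824, 78718]
In-order data received: bytes [75811, 76731] (segments 1..1).
Segment 2 missing -> gap begins at byte 76732; later segments buffered out of order.
Cumulative ACK = next expected in-order byte = 75811 + 921 = 76732

76732


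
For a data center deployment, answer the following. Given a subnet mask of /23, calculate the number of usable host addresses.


Given: subnet mask /23
Host bits = 32 - 23 = 9
Total addresses = 2^9 = 512
Usable hosts = 512 - 2 (network + broadcast) = 510

510


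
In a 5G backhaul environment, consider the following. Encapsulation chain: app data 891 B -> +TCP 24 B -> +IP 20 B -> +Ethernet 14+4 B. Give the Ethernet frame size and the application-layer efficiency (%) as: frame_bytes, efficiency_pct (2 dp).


TCP segment = 891 + 24 = 915 B
IP packet = 915 + 20 = 935 B
Ethernet frame = 935 + 14 + 4 = 953 B
Efficiency = app / frame = 891 / 953 = 0.934942 = 93.4942% -> 93.49% (2 dp)

953, 93.49


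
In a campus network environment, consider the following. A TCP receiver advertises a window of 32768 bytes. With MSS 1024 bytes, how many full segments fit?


Given: RWND = 32768 bytes, MSS = 1024 bytes
Full segments = floor(RWND / MSS)
Full segments = floor(32768 / 1024)
Full segments = floor(32.0) = 32

32


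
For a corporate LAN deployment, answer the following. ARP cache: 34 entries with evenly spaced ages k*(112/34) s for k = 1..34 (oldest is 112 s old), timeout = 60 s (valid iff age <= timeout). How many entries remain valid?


Ages are k * 112/34 s for k = 1..34 (spacing = 3.2941 s).
Entry k is valid iff k * 112/34 <= 60 iff k <= 34 * 60 / 112 = 18.2143
n_valid = floor(18.2143) = 18
(n_stale = 34 - 18 = 16)

18


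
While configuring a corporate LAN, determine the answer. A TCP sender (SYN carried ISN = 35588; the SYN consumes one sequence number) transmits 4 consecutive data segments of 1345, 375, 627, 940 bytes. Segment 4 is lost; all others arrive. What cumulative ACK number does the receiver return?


SYN uses sequence number 35588; first data byte = ISN + 1 = 35589.
Segment 1: SEQ = 35589, len = 1345 B, covers [35589, 36933]
Segment 2: SEQ = 36934, len = 375 B, covers [36934, 37308]
Segment 3: SEQ = 37309, len = 627 B, covers [37309, 37935]
Segment 4: SEQ = 37936, len = 940 B, covers [37936, 38875] [LOST]
In-order data received: bytes [35589, 37935] (segments 1..3).
Segment 4 missing -> gap begins at byte 37936.
Cumulative ACK = next expected in-order byte = 35589 + 1345 + 375 + 627 = 37936

37936


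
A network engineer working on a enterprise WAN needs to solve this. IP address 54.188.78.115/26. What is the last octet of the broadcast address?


Given: IP = 54.188.78.115, prefix = /26
Host bits = 32 - 26 = 6
Network last octet = 115 AND mask = 64
Host part size = 2^6 - 1 = 63
Broadcast last octet = 64 OR 63 = 127

127


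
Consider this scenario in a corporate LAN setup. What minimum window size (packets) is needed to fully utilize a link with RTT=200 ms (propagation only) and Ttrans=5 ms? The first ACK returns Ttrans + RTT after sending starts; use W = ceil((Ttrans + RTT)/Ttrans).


Given: Ttrans = 5 ms, RTT = 200 ms (= 2 * Tprop, Tprop = 100 ms)
Time until first ACK returns = Ttrans + RTT = 5 + 200 = 205 ms
Need W * Ttrans >= Ttrans + RTT  ->  W >= (Ttrans + RTT) / Ttrans
(Ttrans + RTT) / Ttrans = 205 / 5 = 41
W_min = ceil(41) = 41

41


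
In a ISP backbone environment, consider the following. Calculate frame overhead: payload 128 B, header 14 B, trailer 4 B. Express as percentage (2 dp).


Given: payload = 128 B, header = 14 B, trailer = 4 B
Overhead bytes = header + trailer = 14 + 4 = 18
Total frame = payload + overhead = 128 + 18 = 146
Overhead % = 18 / 146 * 100 = 12.3288% -> 12.33% (2 dp)

12.33


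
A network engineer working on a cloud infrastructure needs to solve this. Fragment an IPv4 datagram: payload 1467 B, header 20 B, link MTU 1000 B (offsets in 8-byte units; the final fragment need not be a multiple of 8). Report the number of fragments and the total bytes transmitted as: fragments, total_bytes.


Max data per non-final fragment = floor((MTU - header)/8)*8 = floor((1000 - 20)/8)*8 = floor(980/8)*8 = 976 B
Final fragment needs no 8-byte alignment: it can carry up to MTU - header = 980 B
Non-final fragments needed = ceil((payload - 980) / 976) = ceil(487/976) = ceil(0.4990) = 1
Number of fragments = 1 + 1 = 2
Fragment sizes (data): 1 * 976 B + 491 B (last, 491 <= 980 OK)
Total bytes sent = payload + n_frags * header = 1467 + 2*20 = 1467 + 40 = 1507 B

2, 1507


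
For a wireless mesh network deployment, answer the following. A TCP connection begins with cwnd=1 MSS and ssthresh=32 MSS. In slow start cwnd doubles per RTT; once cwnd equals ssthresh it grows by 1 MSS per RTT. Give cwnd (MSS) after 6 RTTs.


RTT 0: cwnd = 1 MSS (initial)
RTT 1: cwnd = 2 MSS (slow start, doubled)
RTT 2: cwnd = 4 MSS (slow start, doubled)
RTT 3: cwnd = 8 MSS (slow start, doubled)
RTT 4: cwnd = 16 MSS (slow start, doubled)
RTT 5: cwnd = 32 MSS (slow start, doubled)
RTT 6: cwnd = 33 MSS (congestion avoidance, +1)

33


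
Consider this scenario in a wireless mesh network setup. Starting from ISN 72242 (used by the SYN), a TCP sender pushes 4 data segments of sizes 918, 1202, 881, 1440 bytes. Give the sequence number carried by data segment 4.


The SYN occupies sequence number ISN = 72242, so the first data byte is ISN + 1 = 72243.
SEQ of data segment i = (ISN + 1) + sum of payload sizes of segments 1..i-1.
Segment 1: SEQ = 72243, payload = 918 bytes
Segment 2: SEQ = 73161, payload = 1202 bytes
Segment 3: SEQ = 74363, payload = 881 bytes
Segment 4: SEQ = 75244, payload = 1440 bytes
SEQ of segment 4 = 72243 + 918 + 1202 + 881 = 75244

75244


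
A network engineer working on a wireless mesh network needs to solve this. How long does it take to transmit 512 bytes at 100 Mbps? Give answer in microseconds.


Given: packet = 512 bytes, bandwidth = 100 Mbps
Packet in bits = 512 * 8 = 4096 bits
Bandwidth = 100 * 10^6 = 100000000 bps
Time = 4096 / 100000000 seconds
Time in us = 4096 * 10^6 / 100000000 = 40.96

40.96


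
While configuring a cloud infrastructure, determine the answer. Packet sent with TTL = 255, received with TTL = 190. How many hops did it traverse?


Given: initial TTL = 255, received TTL = 190
Hops = initial TTL - received TTL
Hops = 255 - 190 = 65

65


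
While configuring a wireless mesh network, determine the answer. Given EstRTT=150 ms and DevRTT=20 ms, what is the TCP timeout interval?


Given: EstRTT = 150 ms, DevRTT = 20 ms
Timeout = EstRTT + 4 * DevRTT
4 * DevRTT = 4 * 20 = 80
Timeout = 150 + 80 = 230 ms

230


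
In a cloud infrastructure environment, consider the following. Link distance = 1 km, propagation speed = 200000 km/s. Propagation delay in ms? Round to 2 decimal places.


Given: distance = 1 km, speed = 200000 km/s
Delay = distance / speed = 1 / 200000 seconds
Delay in ms = 1 * 1000 / 200000
Delay = 0.0050 ms
Rounded to 2 dp = 0.01 ms

0.01


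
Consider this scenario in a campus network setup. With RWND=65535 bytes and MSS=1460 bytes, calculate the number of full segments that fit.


Given: RWND = 65535 bytes, MSS = 1460 bytes
Full segments = floor(RWND / MSS)
Full segments = floor(65535 / 1460)
Full segments = floor(44.887) = 44

44


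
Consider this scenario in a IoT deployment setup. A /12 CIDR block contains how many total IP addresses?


Given: CIDR prefix /12
Host bits = 32 - 12 = 20
Total addresses = 2^20 = 1048576

1048576


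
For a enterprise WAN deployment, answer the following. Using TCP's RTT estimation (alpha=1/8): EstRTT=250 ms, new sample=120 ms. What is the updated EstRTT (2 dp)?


Given: EstRTT = 250 ms, SampleRTT = 120 ms, alpha = 1/8
New EstRTT = (1 - alpha) * EstRTT + alpha * SampleRTT
(7/8) * 250 = 218.75
(1/8) * 120 = 15
New EstRTT = 218.75 + 15 = 233.75 ms -> 233.75 ms (2 dp)

233.75


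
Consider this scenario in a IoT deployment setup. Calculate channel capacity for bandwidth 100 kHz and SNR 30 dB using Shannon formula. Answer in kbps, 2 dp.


Given: B = 100 kHz, SNR = 30 dB
SNR linear = 10^(30/10) = 1000
1 + SNR = 1001
log2(1001) = 9.9672262588
C = 100 * 1000 * 9.9672262588 = 996722.6259 bps
C = 996.722626 kbps -> 996.72 kbps (2 dp)

996.72


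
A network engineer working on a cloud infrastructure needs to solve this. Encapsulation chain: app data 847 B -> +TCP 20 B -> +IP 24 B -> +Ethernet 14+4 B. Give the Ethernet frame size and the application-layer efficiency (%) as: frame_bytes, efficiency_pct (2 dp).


TCP segment = 847 + 20 = 867 B
IP packet = 867 + 24 = 891 B
Ethernet frame = 891 + 14 + 4 = 909 B
Efficiency = app / frame = 847 / 909 = 0.931793 = 93.1793% -> 93.18% (2 dp)

909, 93.18


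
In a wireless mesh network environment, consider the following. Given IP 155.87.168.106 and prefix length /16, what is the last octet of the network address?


Given: IP = 155.87.168.106, prefix = /16
Subnet mask = 255.255.0.0
Last octet of IP: 106
Last octet of mask: 0
Network last octet = 106 AND 0 = 0

0


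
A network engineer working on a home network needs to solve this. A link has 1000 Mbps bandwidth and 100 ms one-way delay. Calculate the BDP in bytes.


Given: bandwidth = 1000 Mbps, delay = 100 ms
BDP in bits = 1000 * 10^6 * 100 / 1000
BDP in bits = 100000000
BDP in bytes = 100000000 / 8 = 12500000

12500000


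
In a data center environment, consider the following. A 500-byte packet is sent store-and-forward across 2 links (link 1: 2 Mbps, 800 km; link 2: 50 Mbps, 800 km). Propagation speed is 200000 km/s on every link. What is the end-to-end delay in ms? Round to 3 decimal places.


Packet = 500 bytes = 4000 bits. Store-and-forward: sum (t_trans + t_prop) per link.
Link 1: t_trans = 4000/(2*10^6) s = 2.0000 ms; t_prop = 800/200000 s = 4.0000 ms; subtotal = 6.0000 ms
Link 2: t_trans = 4000/(50*10^6) s = 0.0800 ms; t_prop = 800/200000 s = 4.0000 ms; subtotal = 4.0800 ms
End-to-end = 6.0000 + 4.0800 = 10.0800 ms -> 10.080 ms (3 dp)

10.080


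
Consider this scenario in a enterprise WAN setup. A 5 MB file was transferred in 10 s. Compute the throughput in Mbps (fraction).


Given: file = 5 MB, time = 10 s
File in Mb = 5 * 8 = 40 Mb
Throughput = 40 / 10 Mbps
Throughput = 4 Mbps

4


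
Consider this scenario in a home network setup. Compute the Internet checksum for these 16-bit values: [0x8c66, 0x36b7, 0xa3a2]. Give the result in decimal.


Given words: [0x8c66, 0x36b7, 0xa3a2]
Step 1: Sum all words
Raw sum = 35942 + 14007 + 41890 = 91839
Step 2: Fold carry: (26303 + 1) = 26304
One's complement = ~26304 & 0xFFFF = 39231

39231


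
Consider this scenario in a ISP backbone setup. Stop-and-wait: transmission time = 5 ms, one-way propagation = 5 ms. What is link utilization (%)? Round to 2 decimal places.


Given: Ttrans = 5 ms, Tprop = 5 ms
RTT = 2 * Tprop = 2 * 5 = 10 ms
U = Ttrans / (Ttrans + RTT)
U = 5 / (5 + 10)
U = 5 / 15 = 0.333333
U% = 33.33%

33.33


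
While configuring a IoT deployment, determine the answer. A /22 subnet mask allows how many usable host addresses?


Given: subnet mask /22
Host bits = 32 - 22 = 10
Total addresses = 2^10 = 1024
Usable hosts = 1024 - 2 (network + broadcast) = 1022

1022


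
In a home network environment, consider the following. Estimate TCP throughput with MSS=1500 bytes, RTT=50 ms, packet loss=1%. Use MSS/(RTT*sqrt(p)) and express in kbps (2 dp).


Given: MSS = 1500 bytes, RTT = 50 ms, loss = 1%
RTT in seconds = 50 / 1000 = 0.05
Loss rate = 1% = 0.01
sqrt(loss) = sqrt(0.01) = 0.1
Throughput (bytes/s) = 1500 / (0.05 * 0.1) = 300000.0000
Throughput (kbps) = 300000.0000 * 8 / 1000 = 2400.000000 -> 2400.00 kbps (2 dp)

2400.00


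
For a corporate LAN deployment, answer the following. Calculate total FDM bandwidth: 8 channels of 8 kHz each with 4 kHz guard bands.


Given: 8 channels, 8 kHz each, guard = 4 kHz
Channel bandwidth = 8 * 8 = 64 kHz
Guard bands = 7 gaps * 4 kHz = 28 kHz
Total = 64 + 28 = 92 kHz

92


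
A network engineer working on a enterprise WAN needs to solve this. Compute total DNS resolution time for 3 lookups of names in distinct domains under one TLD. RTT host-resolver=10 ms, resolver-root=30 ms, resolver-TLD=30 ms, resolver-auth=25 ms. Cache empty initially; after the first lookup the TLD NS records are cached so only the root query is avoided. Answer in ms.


Lookup 1 (cold cache): local + root + TLD + auth = 10 + 30 + 30 + 25 = 95 ms
Lookups 2..3 (TLD NS cached -> skip root; new domain -> still ask TLD and auth): local + TLD + auth = 10 + 30 + 25 = 65 ms each
Remaining 2 lookups: 2 * 65 = 130 ms
Total = 95 + 130 = 225 ms

225


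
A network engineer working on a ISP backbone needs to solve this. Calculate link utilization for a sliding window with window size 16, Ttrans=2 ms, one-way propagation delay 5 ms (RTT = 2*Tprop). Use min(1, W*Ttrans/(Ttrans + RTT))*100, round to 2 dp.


Given: W = 16, Ttrans = 2 ms, RTT = 10 ms (= 2 * Tprop, Tprop = 5 ms)
Cycle time = Ttrans + RTT = 2 + 10 = 12 ms (first packet sent until its ACK returns)
W * Ttrans = 16 * 2 = 32 ms of sending per cycle
W * Ttrans / (Ttrans + RTT) = 32 / 12 = 2.666667
U = min(1, 2.666667) = 1.000000
U% = 100.00%

100.00


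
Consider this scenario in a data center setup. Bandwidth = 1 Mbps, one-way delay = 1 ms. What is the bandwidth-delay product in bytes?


Given: bandwidth = 1 Mbps, delay = 1 ms
BDP in bits = 1 * 10^6 * 1 / 1000
BDP in bits = 1000
BDP in bytes = 1000 / 8 = 125

125


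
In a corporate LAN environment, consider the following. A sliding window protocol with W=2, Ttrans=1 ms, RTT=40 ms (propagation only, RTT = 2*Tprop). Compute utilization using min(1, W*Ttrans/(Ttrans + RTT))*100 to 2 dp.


Given: W = 2, Ttrans = 1 ms, RTT = 40 ms (= 2 * Tprop, Tprop = 20 ms)
Cycle time = Ttrans + RTT = 1 + 40 = 41 ms (first packet sent until its ACK returns)
W * Ttrans = 2 * 1 = 2 ms of sending per cycle
W * Ttrans / (Ttrans + RTT) = 2 / 41 = 0.048780
U = min(1, 0.048780) = 0.048780
U% = 4.88%

4.88


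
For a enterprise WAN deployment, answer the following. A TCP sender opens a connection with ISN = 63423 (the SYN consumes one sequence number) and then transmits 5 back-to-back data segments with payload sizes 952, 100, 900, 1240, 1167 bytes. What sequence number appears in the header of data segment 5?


The SYN occupies sequence number ISN = 63423, so the first data byte is ISN + 1 = 63424.
SEQ of data segment i = (ISN + 1) + sum of payload sizes of segments 1..i-1.
Segment 1: SEQ = 63424, payload = 952 bytes
Segment 2: SEQ = 64376, payload = 100 bytes
Segment 3: SEQ = 64476, payload = 900 bytes
Segment 4: SEQ = 65376, payload = 1240 bytes
Segment 5: SEQ = 66616, payload = 1167 bytes
SEQ of segment 5 = 63424 + 952 + 100 + 900 + 1240 = 66616

66616


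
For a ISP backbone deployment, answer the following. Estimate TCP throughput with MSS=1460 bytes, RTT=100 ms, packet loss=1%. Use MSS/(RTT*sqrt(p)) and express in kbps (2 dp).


Given: MSS = 1460 bytes, RTT = 100 ms, loss = 1%
RTT in seconds = 100 / 1000 = 0.1
Loss rate = 1% = 0.01
sqrt(loss) = sqrt(0.01) = 0.1
Throughput (bytes/s) = 1460 / (0.1 * 0.1) = 146000.0000
Throughput (kbps) = 146000.0000 * 8 / 1000 = 1168.000000 -> 1168.00 kbps (2 dp)

1168.00


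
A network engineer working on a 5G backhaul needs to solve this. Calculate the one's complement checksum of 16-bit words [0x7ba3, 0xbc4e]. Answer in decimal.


Given words: [0x7ba3, 0xbc4e]
Step 1: Sum all words
Raw sum = 31651 + 48206 = 79857
Step 2: Fold carry: (14321 + 1) = 14322
One's complement = ~14322 & 0xFFFF = 51213

51213


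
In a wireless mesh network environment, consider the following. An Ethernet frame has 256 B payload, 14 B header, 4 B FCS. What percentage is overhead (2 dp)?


Given: payload = 256 B, header = 14 B, trailer = 4 B
Overhead bytes = header + trailer = 14 + 4 = 18
Total frame = payload + overhead = 256 + 18 = 274
Overhead % = 18 / 274 * 100 = 6.5693% -> 6.57% (2 dp)

6.57


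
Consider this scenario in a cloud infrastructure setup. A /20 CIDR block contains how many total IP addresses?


Given: CIDR prefix /20
Host bits = 32 - 20 = 12
Total addresses = 2^12 = 4096

4096


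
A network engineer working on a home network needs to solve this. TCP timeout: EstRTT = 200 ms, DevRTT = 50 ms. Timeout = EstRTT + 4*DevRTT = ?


Given: EstRTT = 200 ms, DevRTT = 50 ms
Timeout = EstRTT + 4 * DevRTT
4 * DevRTT = 4 * 50 = 200
Timeout = 200 + 200 = 400 ms

400


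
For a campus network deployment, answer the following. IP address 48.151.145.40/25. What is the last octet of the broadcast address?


Given: IP = 48.151.145.40, prefix = /25
Host bits = 32 - 25 = 7
Network last octet = 40 AND mask = 0
Host part size = 2^7 - 1 = 127
Broadcast last octet = 0 OR 127 = 127

127


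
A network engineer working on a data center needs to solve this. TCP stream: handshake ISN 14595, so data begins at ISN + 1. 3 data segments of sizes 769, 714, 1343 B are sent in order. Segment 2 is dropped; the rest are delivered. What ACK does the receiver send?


SYN uses sequence number 14595; first data byte = ISN + 1 = 14596.
Segment 1: SEQ = 14596, len = 769 B, covers [14596, 15364]
Segment 2: SEQ = 15365, len = 714 B, covers [15365, 16078] [LOST]
Segment 3: SEQ = 16079, len = 1343 B, covers [16079, 17421]
In-order data received: bytes [14596, 15364] (segments 1..1).
Segment 2 missing -> gap begins at byte 15365; later segments buffered out of order.
Cumulative ACK = next expected in-order byte = 14596 + 769 = 15365

15365


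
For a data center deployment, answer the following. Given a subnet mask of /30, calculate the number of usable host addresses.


Given: subnet mask /30
Host bits = 32 - 30 = 2
Total addresses = 2^2 = 4
Usable hosts = 4 - 2 (network + broadcast) = 2

2


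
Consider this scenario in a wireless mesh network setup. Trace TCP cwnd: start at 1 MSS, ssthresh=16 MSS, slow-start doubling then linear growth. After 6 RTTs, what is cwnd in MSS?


RTT 0: cwnd = 1 MSS (initial)
RTT 1: cwnd = 2 MSS (slow start, doubled)
RTT 2: cwnd = 4 MSS (slow start, doubled)
RTT 3: cwnd = 8 MSS (slow start, doubled)
RTT 4: cwnd = 16 MSS (slow start, doubled)
RTT 5: cwnd = 17 MSS (congestion avoidance, +1)
RTT 6: cwnd = 18 MSS (congestion avoidance, +1)

18


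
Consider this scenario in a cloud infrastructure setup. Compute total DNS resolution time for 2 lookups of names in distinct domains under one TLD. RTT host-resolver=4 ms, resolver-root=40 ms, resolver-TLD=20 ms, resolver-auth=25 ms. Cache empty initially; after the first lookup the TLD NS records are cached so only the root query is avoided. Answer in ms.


Lookup 1 (cold cache): local + root + TLD + auth = 4 + 40 + 20 + 25 = 89 ms
Lookups 2..2 (TLD NS cached -> skip root; new domain -> still ask TLD and auth): local + TLD + auth = 4 + 20 + 25 = 49 ms each
Remaining 1 lookups: 1 * 49 = 49 ms
Total = 89 + 49 = 138 ms

138


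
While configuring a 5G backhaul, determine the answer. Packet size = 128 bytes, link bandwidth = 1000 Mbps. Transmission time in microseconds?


Given: packet = 128 bytes, bandwidth = 1000 Mbps
Packet in bits = 128 * 8 = 1024 bits
Bandwidth = 1000 * 10^6 = 1000000000 bps
Time = 1024 / 1000000000 seconds
Time in us = 1024 * 10^6 / 1000000000 = 1.024

1.024


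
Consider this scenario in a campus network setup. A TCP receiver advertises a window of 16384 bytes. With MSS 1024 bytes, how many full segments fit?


Given: RWND = 16384 bytes, MSS = 1024 bytes
Full segments = floor(RWND / MSS)
Full segments = floor(16384 / 1024)
Full segments = floor(16.0) = 16

16


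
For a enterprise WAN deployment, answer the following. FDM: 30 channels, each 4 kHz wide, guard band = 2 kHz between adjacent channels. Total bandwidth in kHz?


Given: 30 channels, 4 kHz each, guard = 2 kHz
Channel bandwidth = 30 * 4 = 120 kHz
Guard bands = 29 gaps * 2 kHz = 58 kHz
Total = 120 + 58 = 178 kHz

178


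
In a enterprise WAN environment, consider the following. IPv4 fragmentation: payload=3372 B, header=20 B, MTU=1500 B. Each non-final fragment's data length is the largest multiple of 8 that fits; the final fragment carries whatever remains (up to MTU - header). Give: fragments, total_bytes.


Max data per non-final fragment = floor((MTU - header)/8)*8 = floor((1500 - 20)/8)*8 = floor(1480/8)*8 = 1480 B
Final fragment needs no 8-byte alignment: it can carry up to MTU - header = 1480 B
Non-final fragments needed = ceil((payload - 1480) / 1480) = ceil(1892/1480) = ceil(1.2784) = 2
Number of fragments = 2 + 1 = 3
Fragment sizes (data): 2 * 1480 B + 412 B (last, 412 <= 1480 OK)
Total bytes sent = payload + n_frags * header = 3372 + 3*20 = 3372 + 60 = 3432 B

3, 3432


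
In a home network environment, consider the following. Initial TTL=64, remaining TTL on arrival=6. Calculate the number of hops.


Given: initial TTL = 64, received TTL = 6
Hops = initial TTL - received TTL
Hops = 64 - 6 = 58

58


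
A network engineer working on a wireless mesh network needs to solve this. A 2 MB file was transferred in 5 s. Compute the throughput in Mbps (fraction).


Given: file = 2 MB, time = 5 s
File in Mb = 2 * 8 = 16 Mb
Throughput = 16 / 5 Mbps
Throughput = 16/5 Mbps

16/5


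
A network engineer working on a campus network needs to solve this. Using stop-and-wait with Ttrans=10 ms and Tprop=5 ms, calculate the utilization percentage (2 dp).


Given: Ttrans = 10 ms, Tprop = 5 ms
RTT = 2 * Tprop = 2 * 5 = 10 ms
U = Ttrans / (Ttrans + RTT)
U = 10 / (10 + 10)
U = 10 / 20 = 0.5
U% = 50.00%

50.00


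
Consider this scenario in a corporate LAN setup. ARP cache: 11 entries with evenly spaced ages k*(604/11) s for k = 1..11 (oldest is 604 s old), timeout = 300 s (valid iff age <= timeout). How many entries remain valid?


Ages are k * 604/11 s for k = 1..11 (spacing = 54.9091 s).
Entry k is valid iff k * 604/11 <= 300 iff k <= 11 * 300 / 604 = 5.4636
n_valid = floor(5.4636) = 5
(n_stale = 11 - 5 = 6)

5


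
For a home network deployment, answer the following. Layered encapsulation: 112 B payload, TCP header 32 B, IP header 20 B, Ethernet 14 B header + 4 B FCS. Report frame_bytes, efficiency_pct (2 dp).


TCP segment = 112 + 32 = 144 B
IP packet = 144 + 20 = 164 B
Ethernet frame = 164 + 14 + 4 = 182 B
Efficiency = app / frame = 112 / 182 = 0.615385 = 61.5385% -> 61.54% (2 dp)

182, 61.54


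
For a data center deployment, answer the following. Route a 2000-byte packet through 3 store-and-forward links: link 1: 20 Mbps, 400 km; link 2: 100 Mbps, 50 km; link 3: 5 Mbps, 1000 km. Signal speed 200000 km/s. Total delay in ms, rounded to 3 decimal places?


Packet = 2000 bytes = 16000 bits. Store-and-forward: sum (t_trans + t_prop) per link.
Link 1: t_trans = 16000/(20*10^6) s = 0.8000 ms; t_prop = 400/200000 s = 2.0000 ms; subtotal = 2.8000 ms
Link 2: t_trans = 16000/(100*10^6) s = 0.1600 ms; t_prop = 50/200000 s = 0.2500 ms; subtotal = 0.4100 ms
Link 3: t_trans = 16000/(5*10^6) s = 3.2000 ms; t_prop = 1000/200000 s = 5.0000 ms; subtotal = 8.2000 ms
End-to-end = 2.8000 + 0.4100 + 8.2000 = 11.4100 ms -> 11.410 ms (3 dp)

11.410


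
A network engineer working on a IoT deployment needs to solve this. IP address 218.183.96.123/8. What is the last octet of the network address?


Given: IP = 218.183.96.123, prefix = /8
Subnet mask = 255.0.0.0
Last octet of IP: 123
Last octet of mask: 0
Network last octet = 123 AND 0 = 0

0


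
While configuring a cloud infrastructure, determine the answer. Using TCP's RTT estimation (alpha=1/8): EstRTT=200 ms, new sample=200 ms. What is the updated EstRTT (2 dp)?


Given: EstRTT = 200 ms, SampleRTT = 200 ms, alpha = 1/8
New EstRTT = (1 - alpha) * EstRTT + alpha * SampleRTT
(7/8) * 200 = 175
(1/8) * 200 = 25
New EstRTT = 175 + 25 = 200 ms -> 200.00 ms (2 dp)

200.00


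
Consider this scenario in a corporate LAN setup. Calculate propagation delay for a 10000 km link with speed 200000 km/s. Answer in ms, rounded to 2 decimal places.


Given: distance = 10000 km, speed = 200000 km/s
Delay = distance / speed = 10000 / 200000 seconds
Delay in ms = 10000 * 1000 / 200000
Delay = 50.0000 ms
Rounded to 2 dp = 50.00 ms

50.00


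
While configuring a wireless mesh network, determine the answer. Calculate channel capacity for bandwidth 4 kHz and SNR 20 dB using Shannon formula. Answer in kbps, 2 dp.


Given: B = 4 kHz, SNR = 20 dB
SNR linear = 10^(20/10) = 100
1 + SNR = 101
log2(101) = 6.6582114828
C = 4 * 1000 * 6.6582114828 = 26632.8459 bps
C = 26.632846 kbps -> 26.63 kbps (2 dp)

26.63


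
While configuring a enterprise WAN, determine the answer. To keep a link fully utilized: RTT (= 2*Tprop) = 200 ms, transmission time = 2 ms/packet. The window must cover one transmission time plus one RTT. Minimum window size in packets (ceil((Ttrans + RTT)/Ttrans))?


Given: Ttrans = 2 ms, RTT = 200 ms (= 2 * Tprop, Tprop = 100 ms)
Time until first ACK returns = Ttrans + RTT = 2 + 200 = 202 ms
Need W * Ttrans >= Ttrans + RTT  ->  W >= (Ttrans + RTT) / Ttrans
(Ttrans + RTT) / Ttrans = 202 / 2 = 101
W_min = ceil(101) = 101

101


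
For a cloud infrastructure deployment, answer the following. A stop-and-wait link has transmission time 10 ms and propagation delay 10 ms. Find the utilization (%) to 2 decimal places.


Given: Ttrans = 10 ms, Tprop = 10 ms
RTT = 2 * Tprop = 2 * 10 = 20 ms
U = Ttrans / (Ttrans + RTT)
U = 10 / (10 + 20)
U = 10 / 30 = 0.333333
U% = 33.33%

33.33


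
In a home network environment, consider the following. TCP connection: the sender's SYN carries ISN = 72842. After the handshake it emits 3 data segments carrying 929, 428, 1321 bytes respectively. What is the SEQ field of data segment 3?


The SYN occupies sequence number ISN = 72842, so the first data byte is ISN + 1 = 72843.
SEQ of data segment i = (ISN + 1) + sum of payload sizes of segments 1..i-1.
Segment 1: SEQ = 72843, payload = 929 bytes
Segment 2: SEQ = 73772, payload = 428 bytes
Segment 3: SEQ = 74200, payload = 1321 bytes
SEQ of segment 3 = 72843 + 929 + 428 = 74200

74200


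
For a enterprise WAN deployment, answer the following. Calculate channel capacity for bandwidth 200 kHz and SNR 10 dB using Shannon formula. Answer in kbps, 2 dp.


Given: B = 200 kHz, SNR = 10 dB
SNR linear = 10^(10/10) = 10
1 + SNR = 11
log2(11) = 3.4594316186
C = 200 * 1000 * 3.4594316186 = 691886.3237 bps
C = 691.886324 kbps -> 691.89 kbps (2 dp)

691.89


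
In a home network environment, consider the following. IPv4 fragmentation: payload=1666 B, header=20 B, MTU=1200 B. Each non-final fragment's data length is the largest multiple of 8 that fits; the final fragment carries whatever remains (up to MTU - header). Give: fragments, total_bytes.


Max data per non-final fragment = floor((MTU - header)/8)*8 = floor((1200 - 20)/8)*8 = floor(1180/8)*8 = 1176 B
Final fragment needs no 8-byte alignment: it can carry up to MTU - header = 1180 B
Non-final fragments needed = ceil((payload - 1180) / 1176) = ceil(486/1176) = ceil(0.4133) = 1
Number of fragments = 1 + 1 = 2
Fragment sizes (data): 1 * 1176 B + 490 B (last, 490 <= 1180 OK)
Total bytes sent = payload + n_frags * header = 1666 + 2*20 = 1666 + 40 = 1706 B

2, 1706


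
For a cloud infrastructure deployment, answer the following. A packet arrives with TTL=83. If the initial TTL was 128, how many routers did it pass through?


Given: initial TTL = 128, received TTL = 83
Hops = initial TTL - received TTL
Hops = 128 - 83 = 45

45


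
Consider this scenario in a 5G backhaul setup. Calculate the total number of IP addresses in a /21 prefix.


Given: CIDR prefix /21
Host bits = 32 - 21 = 11
Total addresses = 2^11 = 2048

2048


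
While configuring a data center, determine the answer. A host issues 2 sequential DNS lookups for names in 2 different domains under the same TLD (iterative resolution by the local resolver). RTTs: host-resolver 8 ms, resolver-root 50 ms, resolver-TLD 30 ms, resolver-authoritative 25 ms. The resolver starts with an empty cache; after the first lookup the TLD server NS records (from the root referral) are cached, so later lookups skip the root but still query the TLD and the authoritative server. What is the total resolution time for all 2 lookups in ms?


Lookup 1 (cold cache): local + root + TLD + auth = 8 + 50 + 30 + 25 = 113 ms
Lookups 2..2 (TLD NS cached -> skip root; new domain -> still ask TLD and auth): local + TLD + auth = 8 + 30 + 25 = 63 ms each
Remaining 1 lookups: 1 * 63 = 63 ms
Total = 113 + 63 = 176 ms

176


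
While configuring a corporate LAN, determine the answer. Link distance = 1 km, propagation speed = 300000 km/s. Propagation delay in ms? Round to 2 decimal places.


Given: distance = 1 km, speed = 300000 km/s
Delay = distance / speed = 1 / 300000 seconds
Delay in ms = 1 * 1000 / 300000
Delay = 0.0033 ms
Rounded to 2 dp = 0.00 ms

0.00


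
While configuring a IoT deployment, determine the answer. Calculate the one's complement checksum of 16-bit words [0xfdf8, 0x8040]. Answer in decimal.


Given words: [0xfdf8, 0x8040]
Step 1: Sum all words
Raw sum = 65016 + 32832 = 97848
Step 2: Fold carry: (32312 + 1) = 32313
One's complement = ~32313 & 0xFFFF = 33222

33222


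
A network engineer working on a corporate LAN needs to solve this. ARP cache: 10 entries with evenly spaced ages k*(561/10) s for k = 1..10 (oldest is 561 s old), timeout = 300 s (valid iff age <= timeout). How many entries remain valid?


Ages are k * 561/10 s for k = 1..10 (spacing = 56.1000 s).
Entry k is valid iff k * 561/10 <= 300 iff k <= 10 * 300 / 561 = 5.3476
n_valid = floor(5.3476) = 5
(n_stale = 10 - 5 = 5)

5


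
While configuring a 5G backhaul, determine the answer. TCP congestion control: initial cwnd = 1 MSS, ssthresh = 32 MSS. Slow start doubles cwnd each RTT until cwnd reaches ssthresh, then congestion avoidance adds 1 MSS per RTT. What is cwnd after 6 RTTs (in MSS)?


RTT 0: cwnd = 1 MSS (initial)
RTT 1: cwnd = 2 MSS (slow start, doubled)
RTT 2: cwnd = 4 MSS (slow start, doubled)
RTT 3: cwnd = 8 MSS (slow start, doubled)
RTT 4: cwnd = 16 MSS (slow start, doubled)
RTT 5: cwnd = 32 MSS (slow start, doubled)
RTT 6: cwnd = 33 MSS (congestion avoidance, +1)

33


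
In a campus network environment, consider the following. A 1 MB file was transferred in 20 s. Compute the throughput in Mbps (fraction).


Given: file = 1 MB, time = 20 s
File in Mb = 1 * 8 = 8 Mb
Throughput = 8 / 20 Mbps
Throughput = 2/5 Mbps

2/5


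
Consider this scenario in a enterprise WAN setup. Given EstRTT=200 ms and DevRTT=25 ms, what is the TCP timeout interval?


Given: EstRTT = 200 ms, DevRTT = 25 ms
Timeout = EstRTT + 4 * DevRTT
4 * DevRTT = 4 * 25 = 100
Timeout = 200 + 100 = 300 ms

300


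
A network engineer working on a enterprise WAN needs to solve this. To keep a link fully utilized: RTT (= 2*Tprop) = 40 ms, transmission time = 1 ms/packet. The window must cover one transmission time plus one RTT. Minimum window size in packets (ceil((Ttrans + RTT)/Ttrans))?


Given: Ttrans = 1 ms, RTT = 40 ms (= 2 * Tprop, Tprop = 20 ms)
Time until first ACK returns = Ttrans + RTT = 1 + 40 = 41 ms
Need W * Ttrans >= Ttrans + RTT  ->  W >= (Ttrans + RTT) / Ttrans
(Ttrans + RTT) / Ttrans = 41 / 1 = 41
W_min = ceil(41) = 41

41


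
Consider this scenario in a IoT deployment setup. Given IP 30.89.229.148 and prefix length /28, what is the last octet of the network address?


Given: IP = 30.89.229.148, prefix = /28
Subnet mask = 255.255.255.240
Last octet of IP: 148
Last octet of mask: 240
Network last octet = 148 AND 240 = 144

144


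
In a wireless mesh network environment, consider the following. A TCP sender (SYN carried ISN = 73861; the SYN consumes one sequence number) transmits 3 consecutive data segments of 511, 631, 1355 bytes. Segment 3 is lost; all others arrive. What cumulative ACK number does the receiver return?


SYN uses sequence number 73861; first data byte = ISN + 1 = 73862.
Segment 1: SEQ = 73862, len = 511 B, covers [73862, 74372]
Segment 2: SEQ = 74373, len = 631 B, covers [74373, 75003]
Segment 3: SEQ = 75004, len = 1355 B, covers [75004, 76358] [LOST]
In-order data received: bytes [73862, 75003] (segments 1..2).
Segment 3 missing -> gap begins at byte 75004.
Cumulative ACK = next expected in-order byte = 73862 + 511 + 631 = 75004

75004


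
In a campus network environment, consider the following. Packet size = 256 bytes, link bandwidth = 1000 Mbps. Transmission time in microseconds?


Given: packet = 256 bytes, bandwidth = 1000 Mbps
Packet in bits = 256 * 8 = 2048 bits
Bandwidth = 1000 * 10^6 = 1000000000 bps
Time = 2048 / 1000000000 seconds
Time in us = 2048 * 10^6 / 1000000000 = 2.048

2.048


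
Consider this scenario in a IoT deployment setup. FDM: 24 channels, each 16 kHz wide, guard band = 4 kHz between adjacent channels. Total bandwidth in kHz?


Given: 24 channels, 16 kHz each, guard = 4 kHz
Channel bandwidth = 24 * 16 = 384 kHz
Guard bands = 23 gaps * 4 kHz = 92 kHz
Total = 384 + 92 = 476 kHz

476


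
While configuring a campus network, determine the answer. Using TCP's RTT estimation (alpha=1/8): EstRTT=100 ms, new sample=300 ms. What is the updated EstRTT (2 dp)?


Given: EstRTT = 100 ms, SampleRTT = 300 ms, alpha = 1/8
New EstRTT = (1 - alpha) * EstRTT + alpha * SampleRTT
(7/8) * 100 = 87.5
(1/8) * 300 = 37.5
New EstRTT = 87.5 + 37.5 = 125 ms -> 125.00 ms (2 dp)

125.00


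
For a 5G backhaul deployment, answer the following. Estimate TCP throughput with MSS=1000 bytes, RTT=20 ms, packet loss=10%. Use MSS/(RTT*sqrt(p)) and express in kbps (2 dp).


Given: MSS = 1000 bytes, RTT = 20 ms, loss = 10%
RTT in seconds = 20 / 1000 = 0.02
Loss rate = 10% = 0.1
sqrt(loss) = sqrt(0.1) = 0.316227766017
Throughput (bytes/s) = 1000 / (0.02 * 0.316227766017) = 158113.8830
Throughput (kbps) = 158113.8830 * 8 / 1000 = 1264.911064 -> 1264.91 kbps (2 dp)

1264.91


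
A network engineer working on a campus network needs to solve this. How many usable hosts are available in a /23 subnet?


Given: subnet mask /23
Host bits = 32 - 23 = 9
Total addresses = 2^9 = 512
Usable hosts = 512 - 2 (network + broadcast) = 510

510


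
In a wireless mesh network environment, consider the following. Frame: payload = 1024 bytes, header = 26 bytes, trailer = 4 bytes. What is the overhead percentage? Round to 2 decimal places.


Given: payload = 1024 B, header = 26 B, trailer = 4 B
Overhead bytes = header + trailer = 26 + 4 = 30
Total frame = payload + overhead = 1024 + 30 = 1054
Overhead % = 30 / 1054 * 100 = 2.8463% -> 2.85% (2 dp)

2.85


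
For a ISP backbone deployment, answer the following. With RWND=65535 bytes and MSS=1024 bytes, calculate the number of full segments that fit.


Given: RWND = 65535 bytes, MSS = 1024 bytes
Full segments = floor(RWND / MSS)
Full segments = floor(65535 / 1024)
Full segments = floor(63.999) = 63

63


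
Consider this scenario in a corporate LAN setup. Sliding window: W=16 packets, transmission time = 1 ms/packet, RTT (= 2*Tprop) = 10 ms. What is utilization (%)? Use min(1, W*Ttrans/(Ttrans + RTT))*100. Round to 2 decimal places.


Given: W = 16, Ttrans = 1 ms, RTT = 10 ms (= 2 * Tprop, Tprop = 5 ms)
Cycle time = Ttrans + RTT = 1 + 10 = 11 ms (first packet sent until its ACK returns)
W * Ttrans = 16 * 1 = 16 ms of sending per cycle
W * Ttrans / (Ttrans + RTT) = 16 / 11 = 1.454545
U = min(1, 1.454545) = 1.000000
U% = 100.00%

100.00


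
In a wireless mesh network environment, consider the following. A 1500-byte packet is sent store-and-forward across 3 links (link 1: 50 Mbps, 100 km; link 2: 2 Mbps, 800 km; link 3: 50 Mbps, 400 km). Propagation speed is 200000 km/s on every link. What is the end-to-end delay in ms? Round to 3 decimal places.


Packet = 1500 bytes = 12000 bits. Store-and-forward: sum (t_trans + t_prop) per link.
Link 1: t_trans = 12000/(50*10^6) s = 0.2400 ms; t_prop = 100/200000 s = 0.5000 ms; subtotal = 0.7400 ms
Link 2: t_trans = 12000/(2*10^6) s = 6.0000 ms; t_prop = 800/200000 s = 4.0000 ms; subtotal = 10.0000 ms
Link 3: t_trans = 12000/(50*10^6) s = 0.2400 ms; t_prop = 400/200000 s = 2.0000 ms; subtotal = 2.2400 ms
End-to-end = 0.7400 + 10.0000 + 2.2400 = 12.9800 ms -> 12.980 ms (3 dp)

12.980
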